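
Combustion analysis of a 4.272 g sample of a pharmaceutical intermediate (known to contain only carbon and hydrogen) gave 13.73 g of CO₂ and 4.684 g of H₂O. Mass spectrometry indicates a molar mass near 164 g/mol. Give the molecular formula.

C12H20

mol C = 13.73 g CO₂ ÷ 44.009 g/mol = 0.31198 mol
mol H = 2 × 4.684 g H₂O ÷ 18.015 g/mol = 0.52001 mol
Divide by the smallest (0.31198 mol): C 1.000, H 1.667
Multiplying each by 3 gives whole numbers: C 3.00, H 5.00
Empirical formula: C3H5
Empirical-formula mass = 41.07 g/mol; 164 ÷ 41.07 ≈ 4, so the molecular formula is C12H20.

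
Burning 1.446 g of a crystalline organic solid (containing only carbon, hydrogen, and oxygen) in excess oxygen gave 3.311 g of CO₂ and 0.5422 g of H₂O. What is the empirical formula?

mol C = 3.311 g CO₂ ÷ 44.009 g/mol = 0.075235 mol
mol H = 2 × 0.5422 g H₂O ÷ 18.015 g/mol = 0.060194 mol
mass O = 1.446 − (0.90364 + 0.060676) = 0.48168 g → mol O = 0.48168 ÷ 15.999 = 0.030107 mol
Divide by the smallest (0.030107 mol): C 2.499, H 1.999, O 1.000
Multiplying each by 2 gives whole numbers: C 5.00, H 4.00, O 2.00

C5H4O2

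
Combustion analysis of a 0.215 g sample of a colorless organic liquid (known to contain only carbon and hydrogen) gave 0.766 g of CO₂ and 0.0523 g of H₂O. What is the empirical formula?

C3H

mol C = 0.766 g CO₂ ÷ 44.009 g/mol = 0.01741 mol
mol H = 2 × 0.0523 g H₂O ÷ 18.015 g/mol = 0.005806 mol
Divide by the smallest (0.005806 mol): C 2.998, H 1.000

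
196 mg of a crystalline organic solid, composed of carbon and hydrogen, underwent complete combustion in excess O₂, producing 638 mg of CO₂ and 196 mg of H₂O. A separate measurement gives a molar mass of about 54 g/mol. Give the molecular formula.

C4H6

mol C = 0.638 g CO₂ ÷ 44.009 g/mol = 0.01450 mol
mol H = 2 × 0.196 g H₂O ÷ 18.015 g/mol = 0.02176 mol
Divide by the smallest (0.01450 mol): C 1.000, H 1.501
Multiplying each by 2 gives whole numbers: C 2.00, H 3.00
Empirical formula: C2H3
Empirical-formula mass = 27.05 g/mol; 54 ÷ 27.05 ≈ 2, so the molecular formula is C4H6.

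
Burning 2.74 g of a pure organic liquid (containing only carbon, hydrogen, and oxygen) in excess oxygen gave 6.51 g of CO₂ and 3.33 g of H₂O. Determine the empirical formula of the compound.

mol C = 6.51 g CO₂ ÷ 44.009 g/mol = 0.1479 mol
mol H = 2 × 3.33 g H₂O ÷ 18.015 g/mol = 0.3697 mol
mass O = 2.74 − (1.777 + 0.3726) = 0.5906 g → mol O = 0.5906 ÷ 15.999 = 0.03692 mol
Divide by the smallest (0.03692 mol): C 4.007, H 10.014, O 1.000

C4H10O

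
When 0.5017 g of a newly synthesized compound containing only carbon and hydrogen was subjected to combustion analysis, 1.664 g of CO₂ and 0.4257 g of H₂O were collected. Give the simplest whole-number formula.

mol C = 1.664 g CO₂ ÷ 44.009 g/mol = 0.037810 mol
mol H = 2 × 0.4257 g H₂O ÷ 18.015 g/mol = 0.047261 mol
Divide by the smallest (0.037810 mol): C 1.000, H 1.250
Multiplying each by 4 gives whole numbers: C 4.00, H 5.00

C4H5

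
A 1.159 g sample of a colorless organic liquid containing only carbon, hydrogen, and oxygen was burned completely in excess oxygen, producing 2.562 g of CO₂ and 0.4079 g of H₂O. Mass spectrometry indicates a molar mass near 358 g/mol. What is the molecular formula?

mol C = 2.562 g CO₂ ÷ 44.009 g/mol = 0.058215 mol
mol H = 2 × 0.4079 g H₂O ÷ 18.015 g/mol = 0.045284 mol
mass O = 1.159 − (0.69922 + 0.045647) = 0.41413 g → mol O = 0.41413 ÷ 15.999 = 0.025885 mol
Divide by the smallest (0.025885 mol): C 2.249, H 1.749, O 1.000
Multiplying each by 4 gives whole numbers: C 9.00, H 7.00, O 4.00
Empirical formula: C9H7O4
Empirical-formula mass = 179.15 g/mol; 358 ÷ 179.15 ≈ 2, so the molecular formula is C18H14O8.

C18H14O8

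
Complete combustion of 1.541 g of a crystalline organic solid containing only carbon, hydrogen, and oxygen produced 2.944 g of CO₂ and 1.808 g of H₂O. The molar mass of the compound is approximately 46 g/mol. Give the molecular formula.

mol C = 2.944 g CO₂ ÷ 44.009 g/mol = 0.066895 mol
mol H = 2 × 1.808 g H₂O ÷ 18.015 g/mol = 0.20072 mol
mass O = 1.541 − (0.80348 + 0.20233) = 0.53519 g → mol O = 0.53519 ÷ 15.999 = 0.033452 mol
Divide by the smallest (0.033452 mol): C 2.000, H 6.000, O 1.000
Empirical formula: C2H6O
Empirical-formula mass = 46.07 g/mol; 46 ÷ 46.07 ≈ 1, so the molecular formula is C2H6O.

C2H6O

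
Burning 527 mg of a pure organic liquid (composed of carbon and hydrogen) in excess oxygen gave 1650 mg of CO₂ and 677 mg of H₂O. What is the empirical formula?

mol C = 1.65 g CO₂ ÷ 44.009 g/mol = 0.03749 mol
mol H = 2 × 0.677 g H₂O ÷ 18.015 g/mol = 0.07516 mol
Divide by the smallest (0.03749 mol): C 1.000, H 2.005

CH2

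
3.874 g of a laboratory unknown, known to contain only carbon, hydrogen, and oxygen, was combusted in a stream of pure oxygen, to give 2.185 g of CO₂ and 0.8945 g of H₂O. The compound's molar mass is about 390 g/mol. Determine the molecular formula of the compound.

C5H10O20

mol C = 2.185 g CO₂ ÷ 44.009 g/mol = 0.049649 mol
mol H = 2 × 0.8945 g H₂O ÷ 18.015 g/mol = 0.099306 mol
mass O = 3.874 − (0.59633 + 0.10010) = 3.1776 g → mol O = 3.1776 ÷ 15.999 = 0.19861 mol
Divide by the smallest (0.049649 mol): C 1.000, H 2.000, O 4.000
Empirical formula: CH2O4
Empirical-formula mass = 78.02 g/mol; 390 ÷ 78.02 ≈ 5, so the molecular formula is C5H10O20.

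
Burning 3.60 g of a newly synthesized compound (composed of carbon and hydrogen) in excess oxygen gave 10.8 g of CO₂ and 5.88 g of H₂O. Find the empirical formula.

mol C = 10.8 g CO₂ ÷ 44.009 g/mol = 0.2454 mol
mol H = 2 × 5.88 g H₂O ÷ 18.015 g/mol = 0.6528 mol
Divide by the smallest (0.2454 mol): C 1.000, H 2.660
Multiplying each by 3 gives whole numbers: C 3.00, H 7.98

C3H8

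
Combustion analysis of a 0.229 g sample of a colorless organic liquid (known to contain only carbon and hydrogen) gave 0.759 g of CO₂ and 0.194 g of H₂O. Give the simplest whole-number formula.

C4H5

mol C = 0.759 g CO₂ ÷ 44.009 g/mol = 0.01725 mol
mol H = 2 × 0.194 g H₂O ÷ 18.015 g/mol = 0.02154 mol
Divide by the smallest (0.01725 mol): C 1.000, H 1.249
Multiplying each by 4 gives whole numbers: C 4.00, H 5.00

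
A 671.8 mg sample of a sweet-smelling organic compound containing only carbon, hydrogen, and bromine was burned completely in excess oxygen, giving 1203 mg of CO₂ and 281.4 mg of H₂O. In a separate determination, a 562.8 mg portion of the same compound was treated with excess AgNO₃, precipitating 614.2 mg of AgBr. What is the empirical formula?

C7H8Br

mol C = 1.203 g CO₂ ÷ 44.009 g/mol = 0.027335 mol
mol H = 2 × 0.2814 g H₂O ÷ 18.015 g/mol = 0.031241 mol
From the AgBr data: mol Br per gram of compound = (0.6142 ÷ 187.772) ÷ 0.5628 = 0.0058120 mol/g, so in the 0.6718 g combustion sample mol Br = 0.0039045 mol
Divide by the smallest (0.0039045 mol): C 7.001, H 8.001, Br 1.000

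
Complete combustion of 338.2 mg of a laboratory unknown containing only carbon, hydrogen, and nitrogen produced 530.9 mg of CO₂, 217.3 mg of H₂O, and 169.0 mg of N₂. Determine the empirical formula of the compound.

mol C = 0.5309 g CO₂ ÷ 44.009 g/mol = 0.012063 mol
mol H = 2 × 0.2173 g H₂O ÷ 18.015 g/mol = 0.024124 mol
mol N = 2 × 0.1690 g N₂ ÷ 28.014 g/mol = 0.012065 mol
Divide by the smallest (0.012063 mol): C 1.000, H 2.000, N 1.000

CH2N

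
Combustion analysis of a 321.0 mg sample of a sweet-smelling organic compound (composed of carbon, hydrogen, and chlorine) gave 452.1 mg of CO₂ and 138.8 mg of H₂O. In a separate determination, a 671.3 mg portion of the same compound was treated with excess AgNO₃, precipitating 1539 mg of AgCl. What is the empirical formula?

mol C = 0.4521 g CO₂ ÷ 44.009 g/mol = 0.010273 mol
mol H = 2 × 0.1388 g H₂O ÷ 18.015 g/mol = 0.015409 mol
From the AgCl data: mol Cl per gram of compound = (1.539 ÷ 143.318) ÷ 0.6713 = 0.015996 mol/g, so in the 0.3210 g combustion sample mol Cl = 0.0051348 mol
Divide by the smallest (0.0051348 mol): C 2.001, H 3.001, Cl 1.000

C2H3Cl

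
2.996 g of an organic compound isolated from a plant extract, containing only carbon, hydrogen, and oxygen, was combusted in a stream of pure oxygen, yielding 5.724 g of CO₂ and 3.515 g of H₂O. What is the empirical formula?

mol C = 5.724 g CO₂ ÷ 44.009 g/mol = 0.13006 mol
mol H = 2 × 3.515 g H₂O ÷ 18.015 g/mol = 0.39023 mol
mass O = 2.996 − (1.5622 + 0.39335) = 1.0404 g → mol O = 1.0404 ÷ 15.999 = 0.065032 mol
Divide by the smallest (0.065032 mol): C 2.000, H 6.001, O 1.000

C2H6O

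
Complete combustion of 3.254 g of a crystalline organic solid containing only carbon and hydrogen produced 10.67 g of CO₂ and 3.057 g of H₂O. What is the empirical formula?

mol C = 10.67 g CO₂ ÷ 44.009 g/mol = 0.24245 mol
mol H = 2 × 3.057 g H₂O ÷ 18.015 g/mol = 0.33938 mol
Divide by the smallest (0.24245 mol): C 1.000, H 1.400
Multiplying each by 5 gives whole numbers: C 5.00, H 7.00

C5H7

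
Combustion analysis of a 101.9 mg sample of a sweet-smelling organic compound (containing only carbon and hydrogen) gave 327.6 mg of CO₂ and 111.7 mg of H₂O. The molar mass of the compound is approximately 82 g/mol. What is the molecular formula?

C6H10

mol C = 0.3276 g CO₂ ÷ 44.009 g/mol = 0.0074439 mol
mol H = 2 × 0.1117 g H₂O ÷ 18.015 g/mol = 0.012401 mol
Divide by the smallest (0.0074439 mol): C 1.000, H 1.666
Multiplying each by 3 gives whole numbers: C 3.00, H 5.00
Empirical formula: C3H5
Empirical-formula mass = 41.07 g/mol; 82 ÷ 41.07 ≈ 2, so the molecular formula is C6H10.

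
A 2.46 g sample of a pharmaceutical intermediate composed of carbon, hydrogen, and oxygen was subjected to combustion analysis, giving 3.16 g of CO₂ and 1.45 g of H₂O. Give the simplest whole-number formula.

C4H9O5

mol C = 3.16 g CO₂ ÷ 44.009 g/mol = 0.07180 mol
mol H = 2 × 1.45 g H₂O ÷ 18.015 g/mol = 0.1610 mol
mass O = 2.46 − (0.8624 + 0.1623) = 1.435 g → mol O = 1.435 ÷ 15.999 = 0.08971 mol
Divide by the smallest (0.07180 mol): C 1.000, H 2.242, O 1.249
Multiplying each by 4 gives whole numbers: C 4.00, H 8.97, O 5.00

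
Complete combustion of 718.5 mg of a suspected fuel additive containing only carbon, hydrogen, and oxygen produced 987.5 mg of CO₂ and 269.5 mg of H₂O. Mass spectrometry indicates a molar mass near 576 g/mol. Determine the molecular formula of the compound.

mol C = 0.9875 g CO₂ ÷ 44.009 g/mol = 0.022439 mol
mol H = 2 × 0.2695 g H₂O ÷ 18.015 g/mol = 0.029920 mol
mass O = 0.7185 − (0.26951 + 0.030159) = 0.41883 g → mol O = 0.41883 ÷ 15.999 = 0.026179 mol
Divide by the smallest (0.022439 mol): C 1.000, H 1.333, O 1.167
Multiplying each by 6 gives whole numbers: C 6.00, H 8.00, O 7.00
Empirical formula: C6H8O7
Empirical-formula mass = 192.12 g/mol; 576 ÷ 192.12 ≈ 3, so the molecular formula is C18H24O21.

C18H24O21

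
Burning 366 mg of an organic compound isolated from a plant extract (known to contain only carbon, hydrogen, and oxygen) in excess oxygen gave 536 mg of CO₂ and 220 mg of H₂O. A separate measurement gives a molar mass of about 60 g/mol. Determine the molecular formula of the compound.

C2H4O2

mol C = 0.536 g CO₂ ÷ 44.009 g/mol = 0.01218 mol
mol H = 2 × 0.220 g H₂O ÷ 18.015 g/mol = 0.02442 mol
mass O = 0.366 − (0.1463 + 0.02462) = 0.1951 g → mol O = 0.1951 ÷ 15.999 = 0.01219 mol
Divide by the smallest (0.01218 mol): C 1.000, H 2.005, O 1.001
Empirical formula: CH2O
Empirical-formula mass = 30.03 g/mol; 60 ÷ 30.03 ≈ 2, so the molecular formula is C2H4O2.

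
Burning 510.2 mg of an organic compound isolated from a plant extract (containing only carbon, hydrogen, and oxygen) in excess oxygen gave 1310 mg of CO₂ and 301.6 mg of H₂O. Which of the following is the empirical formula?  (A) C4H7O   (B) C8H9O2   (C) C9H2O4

(B) C8H9O2

mol C = 1.310 g CO₂ ÷ 44.009 g/mol = 0.029767 mol
mol H = 2 × 0.3016 g H₂O ÷ 18.015 g/mol = 0.033483 mol
mass O = 0.5102 − (0.35753 + 0.033751) = 0.11892 g → mol O = 0.11892 ÷ 15.999 = 0.0074331 mol
Divide by the smallest (0.0074331 mol): C 4.005, H 4.505, O 1.000
Multiplying each by 2 gives whole numbers: C 8.01, H 9.01, O 2.00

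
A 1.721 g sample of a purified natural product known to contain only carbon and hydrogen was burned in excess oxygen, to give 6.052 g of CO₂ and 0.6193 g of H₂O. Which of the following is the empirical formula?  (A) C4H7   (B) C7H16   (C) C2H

mol C = 6.052 g CO₂ ÷ 44.009 g/mol = 0.13752 mol
mol H = 2 × 0.6193 g H₂O ÷ 18.015 g/mol = 0.068754 mol
Divide by the smallest (0.068754 mol): C 2.000, H 1.000

(C) C2H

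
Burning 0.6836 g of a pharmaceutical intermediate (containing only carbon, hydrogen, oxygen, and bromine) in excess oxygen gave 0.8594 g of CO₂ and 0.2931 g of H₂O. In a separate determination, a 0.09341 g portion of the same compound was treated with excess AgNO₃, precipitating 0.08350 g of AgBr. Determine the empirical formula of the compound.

mol C = 0.8594 g CO₂ ÷ 44.009 g/mol = 0.019528 mol
mol H = 2 × 0.2931 g H₂O ÷ 18.015 g/mol = 0.032540 mol
From the AgBr data: mol Br per gram of compound = (0.08350 ÷ 187.772) ÷ 0.09341 = 0.0047606 mol/g, so in the 0.6836 g combustion sample mol Br = 0.0032544 mol
mass O = 0.6836 − (0.23455 + 0.032800 + 0.26004) = 0.15622 g → mol O = 0.15622 ÷ 15.999 = 0.0097641 mol
Divide by the smallest (0.0032544 mol): C 6.001, H 9.999, Br 1.000, O 3.000

C6H10BrO3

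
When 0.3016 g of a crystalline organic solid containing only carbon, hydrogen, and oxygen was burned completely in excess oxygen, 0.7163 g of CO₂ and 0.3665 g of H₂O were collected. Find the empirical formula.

C4H10O

mol C = 0.7163 g CO₂ ÷ 44.009 g/mol = 0.016276 mol
mol H = 2 × 0.3665 g H₂O ÷ 18.015 g/mol = 0.040688 mol
mass O = 0.3016 − (0.19549 + 0.041014) = 0.065093 g → mol O = 0.065093 ÷ 15.999 = 0.0040685 mol
Divide by the smallest (0.0040685 mol): C 4.001, H 10.001, O 1.000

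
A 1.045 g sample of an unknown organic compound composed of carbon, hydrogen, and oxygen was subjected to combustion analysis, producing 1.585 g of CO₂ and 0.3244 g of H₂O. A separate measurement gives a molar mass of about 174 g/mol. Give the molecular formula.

C6H6O6

mol C = 1.585 g CO₂ ÷ 44.009 g/mol = 0.036015 mol
mol H = 2 × 0.3244 g H₂O ÷ 18.015 g/mol = 0.036014 mol
mass O = 1.045 − (0.43258 + 0.036303) = 0.57612 g → mol O = 0.57612 ÷ 15.999 = 0.036010 mol
Divide by the smallest (0.036010 mol): C 1.000, H 1.000, O 1.000
Empirical formula: CHO
Empirical-formula mass = 29.02 g/mol; 174 ÷ 29.02 ≈ 6, so the molecular formula is C6H6O6.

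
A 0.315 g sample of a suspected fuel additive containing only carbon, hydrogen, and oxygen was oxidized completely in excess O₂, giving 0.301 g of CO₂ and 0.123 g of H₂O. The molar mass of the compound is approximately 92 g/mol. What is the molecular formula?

mol C = 0.301 g CO₂ ÷ 44.009 g/mol = 0.006840 mol
mol H = 2 × 0.123 g H₂O ÷ 18.015 g/mol = 0.01366 mol
mass O = 0.315 − (0.08215 + 0.01376) = 0.2191 g → mol O = 0.2191 ÷ 15.999 = 0.01369 mol
Divide by the smallest (0.006840 mol): C 1.000, H 1.997, O 2.002
Empirical formula: CH2O2
Empirical-formula mass = 46.02 g/mol; 92 ÷ 46.02 ≈ 2, so the molecular formula is C2H4O4.

C2H4O4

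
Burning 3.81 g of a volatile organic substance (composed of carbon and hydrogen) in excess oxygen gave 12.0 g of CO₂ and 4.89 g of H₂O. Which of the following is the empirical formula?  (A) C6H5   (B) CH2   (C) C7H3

(B) CH2

mol C = 12.0 g CO₂ ÷ 44.009 g/mol = 0.2727 mol
mol H = 2 × 4.89 g H₂O ÷ 18.015 g/mol = 0.5429 mol
Divide by the smallest (0.2727 mol): C 1.000, H 1.991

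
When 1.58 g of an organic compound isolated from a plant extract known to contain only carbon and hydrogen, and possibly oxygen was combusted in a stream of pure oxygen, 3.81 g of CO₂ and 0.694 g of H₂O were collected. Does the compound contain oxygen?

mol C = 3.81 g CO₂ ÷ 44.009 g/mol = 0.08657 mol
mol H = 2 × 0.694 g H₂O ÷ 18.015 g/mol = 0.07705 mol
C and H account for only 1.117 g of the 1.58 g sample; the remaining 0.4625 g must be oxygen.

yes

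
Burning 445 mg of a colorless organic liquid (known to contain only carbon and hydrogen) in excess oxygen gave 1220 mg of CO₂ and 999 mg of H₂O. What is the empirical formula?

mol C = 1.22 g CO₂ ÷ 44.009 g/mol = 0.02772 mol
mol H = 2 × 0.999 g H₂O ÷ 18.015 g/mol = 0.1109 mol
Divide by the smallest (0.02772 mol): C 1.000, H 4.001

CH4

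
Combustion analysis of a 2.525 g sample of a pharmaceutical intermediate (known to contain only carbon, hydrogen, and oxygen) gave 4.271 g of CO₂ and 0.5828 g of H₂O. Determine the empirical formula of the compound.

mol C = 4.271 g CO₂ ÷ 44.009 g/mol = 0.097048 mol
mol H = 2 × 0.5828 g H₂O ÷ 18.015 g/mol = 0.064702 mol
mass O = 2.525 − (1.1656 + 0.065219) = 1.2941 g → mol O = 1.2941 ÷ 15.999 = 0.080888 mol
Divide by the smallest (0.064702 mol): C 1.500, H 1.000, O 1.250
Multiplying each by 4 gives whole numbers: C 6.00, H 4.00, O 5.00

C6H4O5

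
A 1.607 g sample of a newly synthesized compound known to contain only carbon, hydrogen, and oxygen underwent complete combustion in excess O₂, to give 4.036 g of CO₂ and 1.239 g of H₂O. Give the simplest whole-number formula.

C4H6O

mol C = 4.036 g CO₂ ÷ 44.009 g/mol = 0.091709 mol
mol H = 2 × 1.239 g H₂O ÷ 18.015 g/mol = 0.13755 mol
mass O = 1.607 − (1.1015 + 0.13865) = 0.36684 g → mol O = 0.36684 ÷ 15.999 = 0.022929 mol
Divide by the smallest (0.022929 mol): C 4.000, H 5.999, O 1.000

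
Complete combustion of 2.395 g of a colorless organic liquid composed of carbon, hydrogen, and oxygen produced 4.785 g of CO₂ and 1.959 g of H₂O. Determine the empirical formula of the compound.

mol C = 4.785 g CO₂ ÷ 44.009 g/mol = 0.10873 mol
mol H = 2 × 1.959 g H₂O ÷ 18.015 g/mol = 0.21749 mol
mass O = 2.395 − (1.3059 + 0.21923) = 0.86985 g → mol O = 0.86985 ÷ 15.999 = 0.054369 mol
Divide by the smallest (0.054369 mol): C 2.000, H 4.000, O 1.000

C2H4O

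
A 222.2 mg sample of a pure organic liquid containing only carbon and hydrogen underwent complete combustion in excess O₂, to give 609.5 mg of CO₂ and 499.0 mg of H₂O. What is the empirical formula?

CH4

mol C = 0.6095 g CO₂ ÷ 44.009 g/mol = 0.013849 mol
mol H = 2 × 0.4990 g H₂O ÷ 18.015 g/mol = 0.055398 mol
Divide by the smallest (0.013849 mol): C 1.000, H 4.000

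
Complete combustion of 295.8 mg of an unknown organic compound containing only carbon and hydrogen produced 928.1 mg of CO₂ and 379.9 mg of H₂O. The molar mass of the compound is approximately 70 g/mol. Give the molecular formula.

C5H10

mol C = 0.9281 g CO₂ ÷ 44.009 g/mol = 0.021089 mol
mol H = 2 × 0.3799 g H₂O ÷ 18.015 g/mol = 0.042176 mol
Divide by the smallest (0.021089 mol): C 1.000, H 2.000
Empirical formula: CH2
Empirical-formula mass = 14.03 g/mol; 70 ÷ 14.03 ≈ 5, so the molecular formula is C5H10.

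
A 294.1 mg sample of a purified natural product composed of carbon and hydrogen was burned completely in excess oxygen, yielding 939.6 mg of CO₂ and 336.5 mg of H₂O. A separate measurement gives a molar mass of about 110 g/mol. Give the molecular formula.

C8H14

mol C = 0.9396 g CO₂ ÷ 44.009 g/mol = 0.021350 mol
mol H = 2 × 0.3365 g H₂O ÷ 18.015 g/mol = 0.037358 mol
Divide by the smallest (0.021350 mol): C 1.000, H 1.750
Multiplying each by 4 gives whole numbers: C 4.00, H 7.00
Empirical formula: C4H7
Empirical-formula mass = 55.10 g/mol; 110 ÷ 55.10 ≈ 2, so the molecular formula is C8H14.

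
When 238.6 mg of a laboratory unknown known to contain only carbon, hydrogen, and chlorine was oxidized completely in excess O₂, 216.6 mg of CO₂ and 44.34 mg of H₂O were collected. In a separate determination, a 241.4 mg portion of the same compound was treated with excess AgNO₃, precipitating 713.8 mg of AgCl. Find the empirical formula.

mol C = 0.2166 g CO₂ ÷ 44.009 g/mol = 0.0049217 mol
mol H = 2 × 0.04434 g H₂O ÷ 18.015 g/mol = 0.0049226 mol
From the AgCl data: mol Cl per gram of compound = (0.7138 ÷ 143.318) ÷ 0.2414 = 0.020632 mol/g, so in the 0.2386 g combustion sample mol Cl = 0.0049228 mol
Divide by the smallest (0.0049217 mol): C 1.000, H 1.000, Cl 1.000

CHCl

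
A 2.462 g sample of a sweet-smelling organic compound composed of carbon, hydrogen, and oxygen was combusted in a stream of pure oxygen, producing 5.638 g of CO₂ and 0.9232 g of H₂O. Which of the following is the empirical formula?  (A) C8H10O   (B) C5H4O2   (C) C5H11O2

mol C = 5.638 g CO₂ ÷ 44.009 g/mol = 0.12811 mol
mol H = 2 × 0.9232 g H₂O ÷ 18.015 g/mol = 0.10249 mol
mass O = 2.462 − (1.5387 + 0.10331) = 0.81996 g → mol O = 0.81996 ÷ 15.999 = 0.051250 mol
Divide by the smallest (0.051250 mol): C 2.500, H 2.000, O 1.000
Multiplying each by 2 gives whole numbers: C 5.00, H 4.00, O 2.00

(B) C5H4O2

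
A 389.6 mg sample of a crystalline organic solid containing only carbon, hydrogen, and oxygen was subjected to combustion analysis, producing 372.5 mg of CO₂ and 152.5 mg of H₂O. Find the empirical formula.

mol C = 0.3725 g CO₂ ÷ 44.009 g/mol = 0.0084642 mol
mol H = 2 × 0.1525 g H₂O ÷ 18.015 g/mol = 0.016930 mol
mass O = 0.3896 − (0.10166 + 0.017066) = 0.27087 g → mol O = 0.27087 ÷ 15.999 = 0.016930 mol
Divide by the smallest (0.0084642 mol): C 1.000, H 2.000, O 2.000

CH2O2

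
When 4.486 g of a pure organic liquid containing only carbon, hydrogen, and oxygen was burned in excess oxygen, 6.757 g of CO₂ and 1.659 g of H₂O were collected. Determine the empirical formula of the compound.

C5H6O5

mol C = 6.757 g CO₂ ÷ 44.009 g/mol = 0.15354 mol
mol H = 2 × 1.659 g H₂O ÷ 18.015 g/mol = 0.18418 mol
mass O = 4.486 − (1.8441 + 0.18565) = 2.4562 g → mol O = 2.4562 ÷ 15.999 = 0.15352 mol
Divide by the smallest (0.15352 mol): C 1.000, H 1.200, O 1.000
Multiplying each by 5 gives whole numbers: C 5.00, H 6.00, O 5.00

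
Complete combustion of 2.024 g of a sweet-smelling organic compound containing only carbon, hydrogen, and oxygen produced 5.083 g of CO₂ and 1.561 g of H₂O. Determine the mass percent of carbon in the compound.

mol C = 5.083 g CO₂ ÷ 44.009 g/mol = 0.11550 mol
mol H = 2 × 1.561 g H₂O ÷ 18.015 g/mol = 0.17330 mol
mass O = 2.024 − (1.3873 + 0.17469) = 0.46205 g → mol O = 0.46205 ÷ 15.999 = 0.028880 mol
mass % C = 1.3873 g ÷ 2.024 g × 100%

68.54%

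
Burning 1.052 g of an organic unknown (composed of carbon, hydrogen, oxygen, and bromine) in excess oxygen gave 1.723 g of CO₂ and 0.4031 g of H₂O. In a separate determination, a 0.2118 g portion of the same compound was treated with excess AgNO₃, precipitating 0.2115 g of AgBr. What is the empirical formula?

mol C = 1.723 g CO₂ ÷ 44.009 g/mol = 0.039151 mol
mol H = 2 × 0.4031 g H₂O ÷ 18.015 g/mol = 0.044752 mol
From the AgBr data: mol Br per gram of compound = (0.2115 ÷ 187.772) ÷ 0.2118 = 0.0053181 mol/g, so in the 1.052 g combustion sample mol Br = 0.0055946 mol
mass O = 1.052 − (0.47024 + 0.045110 + 0.44703) = 0.089616 g → mol O = 0.089616 ÷ 15.999 = 0.0056013 mol
Divide by the smallest (0.0055946 mol): C 6.998, H 7.999, Br 1.000, O 1.001

C7H8BrO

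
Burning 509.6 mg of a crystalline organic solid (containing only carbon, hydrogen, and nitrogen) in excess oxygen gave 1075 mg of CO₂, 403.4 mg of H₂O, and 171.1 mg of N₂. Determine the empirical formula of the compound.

mol C = 1.075 g CO₂ ÷ 44.009 g/mol = 0.024427 mol
mol H = 2 × 0.4034 g H₂O ÷ 18.015 g/mol = 0.044785 mol
mol N = 2 × 0.1711 g N₂ ÷ 28.014 g/mol = 0.012215 mol
Divide by the smallest (0.012215 mol): C 2.000, H 3.666, N 1.000
Multiplying each by 3 gives whole numbers: C 6.00, H 11.00, N 3.00

C6H11N3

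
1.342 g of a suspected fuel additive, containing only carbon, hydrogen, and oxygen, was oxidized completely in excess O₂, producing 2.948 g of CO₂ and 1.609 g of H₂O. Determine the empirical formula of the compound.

C3H8O

mol C = 2.948 g CO₂ ÷ 44.009 g/mol = 0.066986 mol
mol H = 2 × 1.609 g H₂O ÷ 18.015 g/mol = 0.17863 mol
mass O = 1.342 − (0.80457 + 0.18006) = 0.35737 g → mol O = 0.35737 ÷ 15.999 = 0.022337 mol
Divide by the smallest (0.022337 mol): C 2.999, H 7.997, O 1.000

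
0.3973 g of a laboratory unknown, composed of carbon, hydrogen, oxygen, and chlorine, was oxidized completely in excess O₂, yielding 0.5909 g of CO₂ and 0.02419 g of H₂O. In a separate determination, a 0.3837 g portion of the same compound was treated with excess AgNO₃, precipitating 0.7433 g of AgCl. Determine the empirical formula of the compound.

C5HCl2O

mol C = 0.5909 g CO₂ ÷ 44.009 g/mol = 0.013427 mol
mol H = 2 × 0.02419 g H₂O ÷ 18.015 g/mol = 0.0026855 mol
From the AgCl data: mol Cl per gram of compound = (0.7433 ÷ 143.318) ÷ 0.3837 = 0.013517 mol/g, so in the 0.3973 g combustion sample mol Cl = 0.0053702 mol
mass O = 0.3973 − (0.16127 + 0.0027070 + 0.19037) = 0.042950 g → mol O = 0.042950 ÷ 15.999 = 0.0026846 mol
Divide by the smallest (0.0026846 mol): C 5.001, H 1.000, Cl 2.000, O 1.000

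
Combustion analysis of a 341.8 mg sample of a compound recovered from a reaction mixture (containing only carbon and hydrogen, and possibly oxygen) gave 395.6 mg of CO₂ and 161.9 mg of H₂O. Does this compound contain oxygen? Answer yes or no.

yes

mol C = 0.3956 g CO₂ ÷ 44.009 g/mol = 0.0089891 mol
mol H = 2 × 0.1619 g H₂O ÷ 18.015 g/mol = 0.017974 mol
C and H account for only 0.12609 g of the 0.3418 g sample; the remaining 0.21571 g must be oxygen.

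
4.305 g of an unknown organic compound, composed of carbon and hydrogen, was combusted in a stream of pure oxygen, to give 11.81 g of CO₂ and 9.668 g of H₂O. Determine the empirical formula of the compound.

CH4

mol C = 11.81 g CO₂ ÷ 44.009 g/mol = 0.26835 mol
mol H = 2 × 9.668 g H₂O ÷ 18.015 g/mol = 1.0733 mol
Divide by the smallest (0.26835 mol): C 1.000, H 4.000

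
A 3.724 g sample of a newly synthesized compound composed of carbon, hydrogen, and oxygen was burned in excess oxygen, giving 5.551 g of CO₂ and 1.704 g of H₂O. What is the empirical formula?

mol C = 5.551 g CO₂ ÷ 44.009 g/mol = 0.12613 mol
mol H = 2 × 1.704 g H₂O ÷ 18.015 g/mol = 0.18918 mol
mass O = 3.724 − (1.5150 + 0.19069) = 2.0183 g → mol O = 2.0183 ÷ 15.999 = 0.12615 mol
Divide by the smallest (0.12613 mol): C 1.000, H 1.500, O 1.000
Multiplying each by 2 gives whole numbers: C 2.00, H 3.00, O 2.00

C2H3O2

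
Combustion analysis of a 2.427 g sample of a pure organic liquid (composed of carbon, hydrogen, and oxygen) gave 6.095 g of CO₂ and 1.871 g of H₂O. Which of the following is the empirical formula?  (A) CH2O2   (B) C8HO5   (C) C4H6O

(C) C4H6O

mol C = 6.095 g CO₂ ÷ 44.009 g/mol = 0.13849 mol
mol H = 2 × 1.871 g H₂O ÷ 18.015 g/mol = 0.20772 mol
mass O = 2.427 − (1.6635 + 0.20938) = 0.55417 g → mol O = 0.55417 ÷ 15.999 = 0.034638 mol
Divide by the smallest (0.034638 mol): C 3.998, H 5.997, O 1.000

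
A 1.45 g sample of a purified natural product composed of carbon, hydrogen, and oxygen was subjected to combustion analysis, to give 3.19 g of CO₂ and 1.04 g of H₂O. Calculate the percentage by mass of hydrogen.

mol C = 3.19 g CO₂ ÷ 44.009 g/mol = 0.07249 mol
mol H = 2 × 1.04 g H₂O ÷ 18.015 g/mol = 0.1155 mol
mass O = 1.45 − (0.8706 + 0.1164) = 0.4630 g → mol O = 0.4630 ÷ 15.999 = 0.02894 mol
mass % H = 0.1164 g ÷ 1.45 g × 100%

8.0%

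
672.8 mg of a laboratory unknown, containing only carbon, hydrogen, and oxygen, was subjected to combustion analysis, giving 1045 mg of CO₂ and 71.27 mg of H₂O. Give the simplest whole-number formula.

mol C = 1.045 g CO₂ ÷ 44.009 g/mol = 0.023745 mol
mol H = 2 × 0.07127 g H₂O ÷ 18.015 g/mol = 0.0079123 mol
mass O = 0.6728 − (0.28520 + 0.0079756) = 0.37962 g → mol O = 0.37962 ÷ 15.999 = 0.023728 mol
Divide by the smallest (0.0079123 mol): C 3.001, H 1.000, O 2.999

C3HO3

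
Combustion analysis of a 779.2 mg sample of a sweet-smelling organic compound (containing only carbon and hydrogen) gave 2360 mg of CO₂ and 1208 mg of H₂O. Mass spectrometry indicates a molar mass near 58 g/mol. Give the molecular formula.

mol C = 2.360 g CO₂ ÷ 44.009 g/mol = 0.053625 mol
mol H = 2 × 1.208 g H₂O ÷ 18.015 g/mol = 0.13411 mol
Divide by the smallest (0.053625 mol): C 1.000, H 2.501
Multiplying each by 2 gives whole numbers: C 2.00, H 5.00
Empirical formula: C2H5
Empirical-formula mass = 29.06 g/mol; 58 ÷ 29.06 ≈ 2, so the molecular formula is C4H10.

C4H10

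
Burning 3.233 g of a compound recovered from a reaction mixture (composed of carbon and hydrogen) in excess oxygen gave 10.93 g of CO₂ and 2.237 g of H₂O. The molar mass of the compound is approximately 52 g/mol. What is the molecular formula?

mol C = 10.93 g CO₂ ÷ 44.009 g/mol = 0.24836 mol
mol H = 2 × 2.237 g H₂O ÷ 18.015 g/mol = 0.24835 mol
Divide by the smallest (0.24835 mol): C 1.000, H 1.000
Empirical formula: CH
Empirical-formula mass = 13.02 g/mol; 52 ÷ 13.02 ≈ 4, so the molecular formula is C4H4.

C4H4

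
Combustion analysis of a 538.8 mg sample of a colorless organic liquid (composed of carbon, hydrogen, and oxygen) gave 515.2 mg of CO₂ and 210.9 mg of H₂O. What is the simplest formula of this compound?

mol C = 0.5152 g CO₂ ÷ 44.009 g/mol = 0.011707 mol
mol H = 2 × 0.2109 g H₂O ÷ 18.015 g/mol = 0.023414 mol
mass O = 0.5388 − (0.14061 + 0.023601) = 0.37459 g → mol O = 0.37459 ÷ 15.999 = 0.023413 mol
Divide by the smallest (0.011707 mol): C 1.000, H 2.000, O 2.000

CH2O2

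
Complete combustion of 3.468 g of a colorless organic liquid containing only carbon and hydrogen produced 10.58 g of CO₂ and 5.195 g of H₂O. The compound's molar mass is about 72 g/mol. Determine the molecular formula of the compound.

C5H12

mol C = 10.58 g CO₂ ÷ 44.009 g/mol = 0.24041 mol
mol H = 2 × 5.195 g H₂O ÷ 18.015 g/mol = 0.57674 mol
Divide by the smallest (0.24041 mol): C 1.000, H 2.399
Multiplying each by 5 gives whole numbers: C 5.00, H 12.00
Empirical formula: C5H12
Empirical-formula mass = 72.15 g/mol; 72 ÷ 72.15 ≈ 1, so the molecular formula is C5H12.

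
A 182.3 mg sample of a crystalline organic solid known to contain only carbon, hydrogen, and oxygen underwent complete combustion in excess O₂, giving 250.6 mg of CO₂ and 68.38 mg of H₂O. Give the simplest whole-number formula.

mol C = 0.2506 g CO₂ ÷ 44.009 g/mol = 0.0056943 mol
mol H = 2 × 0.06838 g H₂O ÷ 18.015 g/mol = 0.0075915 mol
mass O = 0.1823 − (0.068394 + 0.0076522) = 0.10625 g → mol O = 0.10625 ÷ 15.999 = 0.0066413 mol
Divide by the smallest (0.0056943 mol): C 1.000, H 1.333, O 1.166
Multiplying each by 6 gives whole numbers: C 6.00, H 8.00, O 7.00

C6H8O7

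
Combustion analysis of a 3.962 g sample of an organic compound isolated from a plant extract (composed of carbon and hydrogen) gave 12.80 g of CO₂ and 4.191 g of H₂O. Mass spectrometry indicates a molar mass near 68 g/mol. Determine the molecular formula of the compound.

mol C = 12.80 g CO₂ ÷ 44.009 g/mol = 0.29085 mol
mol H = 2 × 4.191 g H₂O ÷ 18.015 g/mol = 0.46528 mol
Divide by the smallest (0.29085 mol): C 1.000, H 1.600
Multiplying each by 5 gives whole numbers: C 5.00, H 8.00
Empirical formula: C5H8
Empirical-formula mass = 68.12 g/mol; 68 ÷ 68.12 ≈ 1, so the molecular formula is C5H8.

C5H8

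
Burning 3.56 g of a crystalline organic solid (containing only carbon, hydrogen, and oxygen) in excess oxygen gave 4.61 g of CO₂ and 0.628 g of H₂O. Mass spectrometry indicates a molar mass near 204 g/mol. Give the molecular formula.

C6H4O8

mol C = 4.61 g CO₂ ÷ 44.009 g/mol = 0.1048 mol
mol H = 2 × 0.628 g H₂O ÷ 18.015 g/mol = 0.06972 mol
mass O = 3.56 − (1.258 + 0.07028) = 2.232 g → mol O = 2.232 ÷ 15.999 = 0.1395 mol
Divide by the smallest (0.06972 mol): C 1.502, H 1.000, O 2.001
Multiplying each by 2 gives whole numbers: C 3.00, H 2.00, O 4.00
Empirical formula: C3H2O4
Empirical-formula mass = 102.05 g/mol; 204 ÷ 102.05 ≈ 2, so the molecular formula is C6H4O8.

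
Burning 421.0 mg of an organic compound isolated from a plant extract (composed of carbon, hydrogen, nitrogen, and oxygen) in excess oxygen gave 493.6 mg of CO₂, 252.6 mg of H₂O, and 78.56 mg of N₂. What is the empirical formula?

mol C = 0.4936 g CO₂ ÷ 44.009 g/mol = 0.011216 mol
mol H = 2 × 0.2526 g H₂O ÷ 18.015 g/mol = 0.028043 mol
mol N = 2 × 0.07856 g N₂ ÷ 28.014 g/mol = 0.0056086 mol
mass O = 0.4210 − (0.13471 + 0.028268 + 0.078560) = 0.17946 g → mol O = 0.17946 ÷ 15.999 = 0.011217 mol
Divide by the smallest (0.0056086 mol): C 2.000, H 5.000, N 1.000, O 2.000

C2H5NO2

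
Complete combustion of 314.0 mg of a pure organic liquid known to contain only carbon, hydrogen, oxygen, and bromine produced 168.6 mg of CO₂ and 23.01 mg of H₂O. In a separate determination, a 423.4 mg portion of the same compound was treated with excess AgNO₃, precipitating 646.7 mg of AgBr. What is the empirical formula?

C3H2Br2O3

mol C = 0.1686 g CO₂ ÷ 44.009 g/mol = 0.0038310 mol
mol H = 2 × 0.02301 g H₂O ÷ 18.015 g/mol = 0.0025545 mol
From the AgBr data: mol Br per gram of compound = (0.6467 ÷ 187.772) ÷ 0.4234 = 0.0081343 mol/g, so in the 0.3140 g combustion sample mol Br = 0.0025542 mol
mass O = 0.3140 − (0.046015 + 0.0025750 + 0.20409) = 0.061322 g → mol O = 0.061322 ÷ 15.999 = 0.0038328 mol
Divide by the smallest (0.0025542 mol): C 1.500, H 1.000, Br 1.000, O 1.501
Multiplying each by 2 gives whole numbers: C 3.00, H 2.00, Br 2.00, O 3.00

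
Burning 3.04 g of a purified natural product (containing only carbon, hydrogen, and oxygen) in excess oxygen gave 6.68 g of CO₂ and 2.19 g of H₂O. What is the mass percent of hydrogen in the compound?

mol C = 6.68 g CO₂ ÷ 44.009 g/mol = 0.1518 mol
mol H = 2 × 2.19 g H₂O ÷ 18.015 g/mol = 0.2431 mol
mass O = 3.04 − (1.823 + 0.2451) = 0.9718 g → mol O = 0.9718 ÷ 15.999 = 0.06074 mol
mass % H = 0.2451 g ÷ 3.04 g × 100%

8.1%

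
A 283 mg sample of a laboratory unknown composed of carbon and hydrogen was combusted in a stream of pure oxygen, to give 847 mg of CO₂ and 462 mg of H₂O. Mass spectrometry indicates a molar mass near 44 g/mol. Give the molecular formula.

C3H8

mol C = 0.847 g CO₂ ÷ 44.009 g/mol = 0.01925 mol
mol H = 2 × 0.462 g H₂O ÷ 18.015 g/mol = 0.05129 mol
Divide by the smallest (0.01925 mol): C 1.000, H 2.665
Multiplying each by 3 gives whole numbers: C 3.00, H 7.99
Empirical formula: C3H8
Empirical-formula mass = 44.10 g/mol; 44 ÷ 44.10 ≈ 1, so the molecular formula is C3H8.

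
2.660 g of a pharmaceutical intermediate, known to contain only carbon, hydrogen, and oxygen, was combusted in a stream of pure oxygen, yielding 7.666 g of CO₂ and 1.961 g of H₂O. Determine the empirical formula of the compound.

C8H10O

mol C = 7.666 g CO₂ ÷ 44.009 g/mol = 0.17419 mol
mol H = 2 × 1.961 g H₂O ÷ 18.015 g/mol = 0.21771 mol
mass O = 2.660 − (2.0922 + 0.21945) = 0.34834 g → mol O = 0.34834 ÷ 15.999 = 0.021772 mol
Divide by the smallest (0.021772 mol): C 8.001, H 9.999, O 1.000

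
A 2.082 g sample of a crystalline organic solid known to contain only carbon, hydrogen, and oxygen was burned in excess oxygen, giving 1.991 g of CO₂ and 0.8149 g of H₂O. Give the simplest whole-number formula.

CH2O2

mol C = 1.991 g CO₂ ÷ 44.009 g/mol = 0.045241 mol
mol H = 2 × 0.8149 g H₂O ÷ 18.015 g/mol = 0.090469 mol
mass O = 2.082 − (0.54339 + 0.091193) = 1.4474 g → mol O = 1.4474 ÷ 15.999 = 0.090469 mol
Divide by the smallest (0.045241 mol): C 1.000, H 2.000, O 2.000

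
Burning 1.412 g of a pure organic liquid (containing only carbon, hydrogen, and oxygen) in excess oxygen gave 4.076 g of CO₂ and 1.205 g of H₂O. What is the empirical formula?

C9H13O

mol C = 4.076 g CO₂ ÷ 44.009 g/mol = 0.092617 mol
mol H = 2 × 1.205 g H₂O ÷ 18.015 g/mol = 0.13378 mol
mass O = 1.412 − (1.1124 + 0.13485) = 0.16472 g → mol O = 0.16472 ÷ 15.999 = 0.010296 mol
Divide by the smallest (0.010296 mol): C 8.996, H 12.993, O 1.000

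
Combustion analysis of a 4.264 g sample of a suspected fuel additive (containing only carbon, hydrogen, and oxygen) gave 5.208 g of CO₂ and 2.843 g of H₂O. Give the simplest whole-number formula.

C3H8O4

mol C = 5.208 g CO₂ ÷ 44.009 g/mol = 0.11834 mol
mol H = 2 × 2.843 g H₂O ÷ 18.015 g/mol = 0.31563 mol
mass O = 4.264 − (1.4214 + 0.31815) = 2.5245 g → mol O = 2.5245 ÷ 15.999 = 0.15779 mol
Divide by the smallest (0.11834 mol): C 1.000, H 2.667, O 1.333
Multiplying each by 3 gives whole numbers: C 3.00, H 8.00, O 4.00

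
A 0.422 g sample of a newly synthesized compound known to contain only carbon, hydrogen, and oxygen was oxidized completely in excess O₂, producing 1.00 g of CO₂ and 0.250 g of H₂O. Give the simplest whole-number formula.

mol C = 1.00 g CO₂ ÷ 44.009 g/mol = 0.02272 mol
mol H = 2 × 0.250 g H₂O ÷ 18.015 g/mol = 0.02775 mol
mass O = 0.422 − (0.2729 + 0.02798) = 0.1211 g → mol O = 0.1211 ÷ 15.999 = 0.007569 mol
Divide by the smallest (0.007569 mol): C 3.002, H 3.667, O 1.000
Multiplying each by 3 gives whole numbers: C 9.01, H 11.00, O 3.00

C9H11O3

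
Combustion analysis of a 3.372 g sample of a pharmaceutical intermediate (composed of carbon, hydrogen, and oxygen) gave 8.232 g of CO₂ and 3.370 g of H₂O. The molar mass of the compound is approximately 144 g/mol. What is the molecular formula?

C8H16O2

mol C = 8.232 g CO₂ ÷ 44.009 g/mol = 0.18705 mol
mol H = 2 × 3.370 g H₂O ÷ 18.015 g/mol = 0.37413 mol
mass O = 3.372 − (2.2467 + 0.37713) = 0.74818 g → mol O = 0.74818 ÷ 15.999 = 0.046764 mol
Divide by the smallest (0.046764 mol): C 4.000, H 8.000, O 1.000
Empirical formula: C4H8O
Empirical-formula mass = 72.11 g/mol; 144 ÷ 72.11 ≈ 2, so the molecular formula is C8H16O2.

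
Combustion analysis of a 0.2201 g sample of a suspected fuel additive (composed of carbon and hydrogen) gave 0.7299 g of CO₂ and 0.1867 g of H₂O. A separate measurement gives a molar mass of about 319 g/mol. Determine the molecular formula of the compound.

C24H30

mol C = 0.7299 g CO₂ ÷ 44.009 g/mol = 0.016585 mol
mol H = 2 × 0.1867 g H₂O ÷ 18.015 g/mol = 0.020727 mol
Divide by the smallest (0.016585 mol): C 1.000, H 1.250
Multiplying each by 4 gives whole numbers: C 4.00, H 5.00
Empirical formula: C4H5
Empirical-formula mass = 53.08 g/mol; 319 ÷ 53.08 ≈ 6, so the molecular formula is C24H30.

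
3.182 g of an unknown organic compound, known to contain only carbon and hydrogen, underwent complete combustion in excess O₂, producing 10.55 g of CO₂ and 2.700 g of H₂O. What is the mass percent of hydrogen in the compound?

9.50%

mol C = 10.55 g CO₂ ÷ 44.009 g/mol = 0.23972 mol
mol H = 2 × 2.700 g H₂O ÷ 18.015 g/mol = 0.29975 mol
mass % H = 0.30215 g ÷ 3.182 g × 100%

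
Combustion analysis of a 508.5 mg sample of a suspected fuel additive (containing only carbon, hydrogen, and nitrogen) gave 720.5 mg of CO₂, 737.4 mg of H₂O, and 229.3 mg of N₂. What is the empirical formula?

CH5N

mol C = 0.7205 g CO₂ ÷ 44.009 g/mol = 0.016372 mol
mol H = 2 × 0.7374 g H₂O ÷ 18.015 g/mol = 0.081865 mol
mol N = 2 × 0.2293 g N₂ ÷ 28.014 g/mol = 0.016370 mol
Divide by the smallest (0.016370 mol): C 1.000, H 5.001, N 1.000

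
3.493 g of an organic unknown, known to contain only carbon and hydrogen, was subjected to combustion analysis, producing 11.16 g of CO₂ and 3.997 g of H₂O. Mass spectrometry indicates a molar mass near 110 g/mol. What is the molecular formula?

C8H14

mol C = 11.16 g CO₂ ÷ 44.009 g/mol = 0.25358 mol
mol H = 2 × 3.997 g H₂O ÷ 18.015 g/mol = 0.44374 mol
Divide by the smallest (0.25358 mol): C 1.000, H 1.750
Multiplying each by 4 gives whole numbers: C 4.00, H 7.00
Empirical formula: C4H7
Empirical-formula mass = 55.10 g/mol; 110 ÷ 55.10 ≈ 2, so the molecular formula is C8H14.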